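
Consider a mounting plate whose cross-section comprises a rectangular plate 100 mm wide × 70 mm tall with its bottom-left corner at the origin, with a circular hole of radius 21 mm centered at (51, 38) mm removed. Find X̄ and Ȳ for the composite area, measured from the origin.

plate: A = 100 × 70 = 7000.00, centroid at (50.00, 35.00).
hole: A = −π·21² = -1385.44, centroid at (51.00, 38.00).
ΣA = 5614.56 mm², ΣAX̄ = 279342.44 mm³, ΣAȲ = 192353.19 mm³.
X̄ = 279342.44/5614.56 = 49.75 mm; Ȳ = 192353.19/5614.56 = 34.26 mm.

X̄ = 49.75 mm, Ȳ = 34.26 mm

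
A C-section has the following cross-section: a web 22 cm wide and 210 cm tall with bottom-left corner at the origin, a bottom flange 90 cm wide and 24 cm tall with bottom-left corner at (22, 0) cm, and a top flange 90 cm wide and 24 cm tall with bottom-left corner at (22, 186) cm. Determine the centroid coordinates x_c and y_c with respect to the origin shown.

web: A = 22 × 210 = 4620.00, centroid at (11.00, 105.00).
bottom flange: A = 90 × 24 = 2160.00, centroid at (67.00, 12.00).
top flange: A = 90 × 24 = 2160.00, centroid at (67.00, 198.00).
ΣA = 8940.00 cm², ΣAx_c = 340260.00 cm³, ΣAy_c = 938700.00 cm³.
x_c = 340260.00/8940.00 = 38.06 cm; y_c = 938700.00/8940.00 = 105.00 cm.

x_c = 38.06 cm, y_c = 105.00 cm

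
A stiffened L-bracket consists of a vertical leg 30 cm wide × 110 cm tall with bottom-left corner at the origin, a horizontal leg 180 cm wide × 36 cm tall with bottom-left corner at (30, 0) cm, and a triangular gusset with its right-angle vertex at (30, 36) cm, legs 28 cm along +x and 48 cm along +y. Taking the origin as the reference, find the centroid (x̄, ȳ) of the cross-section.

Part | A | x̄ᵢ | ȳᵢ | A·x̄ᵢ | A·ȳᵢ
vertical leg | 3300.00 | 15.00 | 55.00 | 49500.00 | 181500.00
horizontal leg | 6480.00 | 120.00 | 18.00 | 777600.00 | 116640.00
gusset | 672.00 | 39.33 | 52.00 | 26432.00 | 34944.00
Σ | 10452.00 |  |  | 853532.00 | 333084.00
x̄ = 853532.00 / 10452.00 = 81.66 cm
ȳ = 333084.00 / 10452.00 = 31.87 cm

x̄ = 81.66 cm, ȳ = 31.87 cm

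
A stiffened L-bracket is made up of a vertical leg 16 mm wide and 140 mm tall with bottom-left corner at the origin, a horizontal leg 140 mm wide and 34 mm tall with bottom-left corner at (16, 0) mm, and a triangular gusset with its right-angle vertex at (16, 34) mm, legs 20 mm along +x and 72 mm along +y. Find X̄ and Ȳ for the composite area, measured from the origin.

X̄ = 57.46 mm, Ȳ = 36.20 mm

vertical leg: A = 16 × 140 = 2240.00, centroid at (8.00, 70.00).
horizontal leg: A = 140 × 34 = 4760.00, centroid at (86.00, 17.00).
gusset: A = ½·20·72 = 720.00, centroid at (22.67, 58.00).
ΣA = 7720.00 mm²
ΣAX̄ = (2240.00)(8.00) + (4760.00)(86.00) + (720.00)(22.67) = 443600.00 mm³
ΣAȲ = (2240.00)(70.00) + (4760.00)(17.00) + (720.00)(58.00) = 279480.00 mm³
X̄ = 443600.00 / 7720.00 = 57.46 mm
Ȳ = 279480.00 / 7720.00 = 36.20 mm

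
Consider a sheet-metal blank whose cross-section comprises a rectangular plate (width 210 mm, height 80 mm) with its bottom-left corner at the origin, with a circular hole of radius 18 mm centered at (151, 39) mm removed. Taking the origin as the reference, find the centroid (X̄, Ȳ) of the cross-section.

plate: A = 210 × 80 = 16800.00, centroid at (105.00, 40.00).
hole: A = −π·18² = -1017.88, centroid at (151.00, 39.00).
ΣA = 15782.12 mm²
ΣAX̄ = (16800.00)(105.00) + (-1017.88)(151.00) = 1610300.72 mm³
ΣAȲ = (16800.00)(40.00) + (-1017.88)(39.00) = 632302.84 mm³
X̄ = 1610300.72 / 15782.12 = 102.03 mm
Ȳ = 632302.84 / 15782.12 = 40.06 mm

X̄ = 102.03 mm, Ȳ = 40.06 mm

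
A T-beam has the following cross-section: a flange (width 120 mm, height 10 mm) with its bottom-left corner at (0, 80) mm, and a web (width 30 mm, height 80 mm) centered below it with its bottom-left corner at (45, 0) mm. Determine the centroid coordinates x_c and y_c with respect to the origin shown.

web: A = 30 × 80 = 2400.00, centroid at (60.00, 40.00).
flange: A = 120 × 10 = 1200.00, centroid at (60.00, 85.00).
ΣA = 3600.00 mm², ΣAx_c = 216000.00 mm³, ΣAy_c = 198000.00 mm³.
x_c = 216000.00/3600.00 = 60.00 mm; y_c = 198000.00/3600.00 = 55.00 mm.

x_c = 60.00 mm, y_c = 55.00 mm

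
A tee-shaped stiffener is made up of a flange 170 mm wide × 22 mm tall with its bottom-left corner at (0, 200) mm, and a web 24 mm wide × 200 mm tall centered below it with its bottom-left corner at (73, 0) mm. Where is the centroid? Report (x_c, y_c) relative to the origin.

x_c = 85.00 mm, y_c = 148.61 mm

web: A = 24 × 200 = 4800.00, centroid at (85.00, 100.00).
flange: A = 170 × 22 = 3740.00, centroid at (85.00, 211.00).
ΣA = 8540.00 mm², ΣAx_c = 725900.00 mm³, ΣAy_c = 1269140.00 mm³.
x_c = 725900.00/8540.00 = 85.00 mm; y_c = 1269140.00/8540.00 = 148.61 mm.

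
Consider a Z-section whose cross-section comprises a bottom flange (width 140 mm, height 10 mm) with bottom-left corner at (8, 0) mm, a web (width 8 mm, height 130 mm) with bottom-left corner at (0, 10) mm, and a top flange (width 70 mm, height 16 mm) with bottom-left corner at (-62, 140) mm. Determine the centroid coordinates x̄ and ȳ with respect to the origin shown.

bottom flange: A = 140 × 10 = 1400.00, centroid at (78.00, 5.00).
web: A = 8 × 130 = 1040.00, centroid at (4.00, 75.00).
top flange: A = 70 × 16 = 1120.00, centroid at (-27.00, 148.00).
ΣA = 3560.00 mm², ΣAx̄ = 83120.00 mm³, ΣAȳ = 250760.00 mm³.
x̄ = 83120.00/3560.00 = 23.35 mm; ȳ = 250760.00/3560.00 = 70.44 mm.

x̄ = 23.35 mm, ȳ = 70.44 mm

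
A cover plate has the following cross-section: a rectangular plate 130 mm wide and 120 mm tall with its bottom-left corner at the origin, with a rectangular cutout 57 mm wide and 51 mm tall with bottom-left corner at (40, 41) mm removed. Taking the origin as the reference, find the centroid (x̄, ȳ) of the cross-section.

plate: A = 130 × 120 = 15600.00, centroid at (65.00, 60.00).
hole: A = −(57 × 51) = -2907.00, centroid at (68.50, 66.50).
ΣA = 12693.00 mm²
ΣAx̄ = (15600.00)(65.00) + (-2907.00)(68.50) = 814870.50 mm³
ΣAȳ = (15600.00)(60.00) + (-2907.00)(66.50) = 742684.50 mm³
x̄ = 814870.50 / 12693.00 = 64.20 mm
ȳ = 742684.50 / 12693.00 = 58.51 mm

x̄ = 64.20 mm, ȳ = 58.51 mm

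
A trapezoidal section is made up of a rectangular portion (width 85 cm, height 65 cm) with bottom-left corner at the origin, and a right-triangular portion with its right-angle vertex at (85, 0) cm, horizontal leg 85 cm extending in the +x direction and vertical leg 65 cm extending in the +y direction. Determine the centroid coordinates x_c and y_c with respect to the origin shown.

Part | A | x̄ᵢ | ȳᵢ | A·x̄ᵢ | A·ȳᵢ
rectangular portion | 5525.00 | 42.50 | 32.50 | 234812.50 | 179562.50
triangular portion | 2762.50 | 113.33 | 21.67 | 313083.33 | 59854.17
Σ | 8287.50 |  |  | 547895.83 | 239416.67
x_c = 547895.83 / 8287.50 = 66.11 cm
y_c = 239416.67 / 8287.50 = 28.89 cm

x_c = 66.11 cm, y_c = 28.89 cm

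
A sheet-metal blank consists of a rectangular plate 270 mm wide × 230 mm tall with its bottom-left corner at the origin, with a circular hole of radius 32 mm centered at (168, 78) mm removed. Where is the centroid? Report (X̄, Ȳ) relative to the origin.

X̄ = 133.20 mm, Ȳ = 117.02 mm

plate: A = 270 × 230 = 62100.00, centroid at (135.00, 115.00).
hole: A = −π·32² = -3216.99, centroid at (168.00, 78.00).
ΣA = 58883.01 mm²
ΣAX̄ = (62100.00)(135.00) + (-3216.99)(168.00) = 7843045.53 mm³
ΣAȲ = (62100.00)(115.00) + (-3216.99)(78.00) = 6890574.71 mm³
X̄ = 7843045.53 / 58883.01 = 133.20 mm
Ȳ = 6890574.71 / 58883.01 = 117.02 mm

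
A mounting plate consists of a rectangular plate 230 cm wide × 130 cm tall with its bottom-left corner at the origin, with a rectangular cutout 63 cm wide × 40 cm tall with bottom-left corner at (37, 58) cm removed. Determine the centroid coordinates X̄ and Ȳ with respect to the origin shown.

X̄ = 119.28 cm, Ȳ = 63.80 cm

Part | A | x̄ᵢ | ȳᵢ | A·x̄ᵢ | A·ȳᵢ
plate | 29900.00 | 115.00 | 65.00 | 3438500.00 | 1943500.00
hole | -2520.00 | 68.50 | 78.00 | -172620.00 | -196560.00
Σ | 27380.00 |  |  | 3265880.00 | 1746940.00
X̄ = 3265880.00 / 27380.00 = 119.28 cm
Ȳ = 1746940.00 / 27380.00 = 63.80 cm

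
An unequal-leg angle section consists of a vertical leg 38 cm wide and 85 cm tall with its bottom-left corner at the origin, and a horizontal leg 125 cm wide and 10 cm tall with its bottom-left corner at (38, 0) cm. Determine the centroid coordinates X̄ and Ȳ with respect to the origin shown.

X̄ = 41.74 cm, Ȳ = 32.04 cm

vertical leg: A = 38 × 85 = 3230.00, centroid at (19.00, 42.50).
horizontal leg: A = 125 × 10 = 1250.00, centroid at (100.50, 5.00).
ΣA = 4480.00 cm², ΣAX̄ = 186995.00 cm³, ΣAȲ = 143525.00 cm³.
X̄ = 186995.00/4480.00 = 41.74 cm; Ȳ = 143525.00/4480.00 = 32.04 cm.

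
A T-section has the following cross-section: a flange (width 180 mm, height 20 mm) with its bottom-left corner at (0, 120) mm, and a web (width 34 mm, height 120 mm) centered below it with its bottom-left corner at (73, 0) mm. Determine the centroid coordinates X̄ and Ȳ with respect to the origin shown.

web: A = 34 × 120 = 4080.00, centroid at (90.00, 60.00).
flange: A = 180 × 20 = 3600.00, centroid at (90.00, 130.00).
ΣA = 7680.00 mm², ΣAX̄ = 691200.00 mm³, ΣAȲ = 712800.00 mm³.
X̄ = 691200.00/7680.00 = 90.00 mm; Ȳ = 712800.00/7680.00 = 92.81 mm.

X̄ = 90.00 mm, Ȳ = 92.81 mm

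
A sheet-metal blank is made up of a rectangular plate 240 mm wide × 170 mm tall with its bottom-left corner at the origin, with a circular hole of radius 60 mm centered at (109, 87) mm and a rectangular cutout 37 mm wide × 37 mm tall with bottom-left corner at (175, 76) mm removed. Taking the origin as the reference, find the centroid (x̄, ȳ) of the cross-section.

Part | A | x̄ᵢ | ȳᵢ | A·x̄ᵢ | A·ȳᵢ
plate | 40800.00 | 120.00 | 85.00 | 4896000.00 | 3468000.00
hole 1 | -11309.73 | 109.00 | 87.00 | -1232760.96 | -983946.82
hole 2 | -1369.00 | 193.50 | 94.50 | -264901.50 | -129370.50
Σ | 28121.27 |  |  | 3398337.54 | 2354682.68
x̄ = 3398337.54 / 28121.27 = 120.85 mm
ȳ = 2354682.68 / 28121.27 = 83.73 mm

x̄ = 120.85 mm, ȳ = 83.73 mm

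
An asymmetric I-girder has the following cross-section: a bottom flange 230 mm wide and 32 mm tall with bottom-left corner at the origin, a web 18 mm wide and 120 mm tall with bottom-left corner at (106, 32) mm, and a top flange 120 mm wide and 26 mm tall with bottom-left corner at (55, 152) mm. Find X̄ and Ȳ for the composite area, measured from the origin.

bottom flange: A = 230 × 32 = 7360.00, centroid at (115.00, 16.00).
web: A = 18 × 120 = 2160.00, centroid at (115.00, 92.00).
top flange: A = 120 × 26 = 3120.00, centroid at (115.00, 165.00).
ΣA = 12640.00 mm², ΣAX̄ = 1453600.00 mm³, ΣAȲ = 831280.00 mm³.
X̄ = 1453600.00/12640.00 = 115.00 mm; Ȳ = 831280.00/12640.00 = 65.77 mm.

X̄ = 115.00 mm, Ȳ = 65.77 mm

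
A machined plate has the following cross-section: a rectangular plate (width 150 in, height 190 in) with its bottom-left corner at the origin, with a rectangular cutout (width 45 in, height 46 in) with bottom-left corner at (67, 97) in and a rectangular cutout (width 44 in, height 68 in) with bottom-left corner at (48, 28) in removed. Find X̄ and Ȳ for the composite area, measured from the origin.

X̄ = 74.36 in, Ȳ = 97.00 in

Part | A | x̄ᵢ | ȳᵢ | A·x̄ᵢ | A·ȳᵢ
plate | 28500.00 | 75.00 | 95.00 | 2137500.00 | 2707500.00
hole 1 | -2070.00 | 89.50 | 120.00 | -185265.00 | -248400.00
hole 2 | -2992.00 | 70.00 | 62.00 | -209440.00 | -185504.00
Σ | 23438.00 |  |  | 1742795.00 | 2273596.00
X̄ = 1742795.00 / 23438.00 = 74.36 in
Ȳ = 2273596.00 / 23438.00 = 97.00 in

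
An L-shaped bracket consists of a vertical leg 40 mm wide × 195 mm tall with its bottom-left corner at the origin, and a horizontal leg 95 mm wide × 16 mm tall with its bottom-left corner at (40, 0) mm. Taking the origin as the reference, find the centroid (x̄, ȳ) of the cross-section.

x̄ = 31.01 mm, ȳ = 82.90 mm

vertical leg: A = 40 × 195 = 7800.00, centroid at (20.00, 97.50).
horizontal leg: A = 95 × 16 = 1520.00, centroid at (87.50, 8.00).
ΣA = 9320.00 mm²
ΣAx̄ = (7800.00)(20.00) + (1520.00)(87.50) = 289000.00 mm³
ΣAȳ = (7800.00)(97.50) + (1520.00)(8.00) = 772660.00 mm³
x̄ = 289000.00 / 9320.00 = 31.01 mm
ȳ = 772660.00 / 9320.00 = 82.90 mm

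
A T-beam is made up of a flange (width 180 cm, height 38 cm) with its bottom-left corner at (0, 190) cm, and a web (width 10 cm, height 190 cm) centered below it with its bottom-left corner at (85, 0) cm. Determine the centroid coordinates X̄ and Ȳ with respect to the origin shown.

X̄ = 90.00 cm, Ȳ = 184.22 cm

web: A = 10 × 190 = 1900.00, centroid at (90.00, 95.00).
flange: A = 180 × 38 = 6840.00, centroid at (90.00, 209.00).
ΣA = 8740.00 cm²
ΣAX̄ = (1900.00)(90.00) + (6840.00)(90.00) = 786600.00 cm³
ΣAȲ = (1900.00)(95.00) + (6840.00)(209.00) = 1610060.00 cm³
X̄ = 786600.00 / 8740.00 = 90.00 cm
Ȳ = 1610060.00 / 8740.00 = 184.22 cm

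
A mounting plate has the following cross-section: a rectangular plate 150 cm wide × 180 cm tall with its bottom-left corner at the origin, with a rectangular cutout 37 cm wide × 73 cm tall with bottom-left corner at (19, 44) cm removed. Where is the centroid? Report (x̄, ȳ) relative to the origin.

Part | A | x̄ᵢ | ȳᵢ | A·x̄ᵢ | A·ȳᵢ
plate | 27000.00 | 75.00 | 90.00 | 2025000.00 | 2430000.00
hole | -2701.00 | 37.50 | 80.50 | -101287.50 | -217430.50
Σ | 24299.00 |  |  | 1923712.50 | 2212569.50
x̄ = 1923712.50 / 24299.00 = 79.17 cm
ȳ = 2212569.50 / 24299.00 = 91.06 cm

x̄ = 79.17 cm, ȳ = 91.06 cm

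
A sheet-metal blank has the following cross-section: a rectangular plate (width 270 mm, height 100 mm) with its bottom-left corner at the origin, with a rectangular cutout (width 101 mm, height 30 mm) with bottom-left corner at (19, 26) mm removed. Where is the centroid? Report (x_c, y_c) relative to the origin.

x_c = 143.28 mm, y_c = 51.14 mm

plate: A = 270 × 100 = 27000.00, centroid at (135.00, 50.00).
hole: A = −(101 × 30) = -3030.00, centroid at (69.50, 41.00).
ΣA = 23970.00 mm², ΣAx_c = 3434415.00 mm³, ΣAy_c = 1225770.00 mm³.
x_c = 3434415.00/23970.00 = 143.28 mm; y_c = 1225770.00/23970.00 = 51.14 mm.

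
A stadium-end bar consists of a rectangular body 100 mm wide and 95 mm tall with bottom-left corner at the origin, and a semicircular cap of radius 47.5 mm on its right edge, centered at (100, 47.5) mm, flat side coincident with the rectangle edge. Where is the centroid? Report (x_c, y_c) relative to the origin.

Part | A | x̄ᵢ | ȳᵢ | A·x̄ᵢ | A·ȳᵢ
rectangular body | 9500.00 | 50.00 | 47.50 | 475000.00 | 451250.00
semicircular end | 3544.11 | 120.16 | 47.50 | 425858.84 | 168345.19
Σ | 13044.11 |  |  | 900858.84 | 619595.19
x_c = 900858.84 / 13044.11 = 69.06 mm
y_c = 619595.19 / 13044.11 = 47.50 mm

x_c = 69.06 mm, y_c = 47.50 mm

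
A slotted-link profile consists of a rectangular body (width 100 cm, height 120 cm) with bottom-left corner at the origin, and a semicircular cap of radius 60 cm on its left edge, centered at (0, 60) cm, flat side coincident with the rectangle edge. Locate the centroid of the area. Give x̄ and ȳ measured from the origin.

rectangular body: A = 100 × 120 = 12000.00, centroid at (50.00, 60.00).
semicircular end: A = ½π·60² = 5654.87, centroid at (-25.46, 60.00).
ΣA = 17654.87 cm², ΣAx̄ = 456000.00 cm³, ΣAȳ = 1059292.01 cm³.
x̄ = 456000.00/17654.87 = 25.83 cm; ȳ = 1059292.01/17654.87 = 60.00 cm.

x̄ = 25.83 cm, ȳ = 60.00 cm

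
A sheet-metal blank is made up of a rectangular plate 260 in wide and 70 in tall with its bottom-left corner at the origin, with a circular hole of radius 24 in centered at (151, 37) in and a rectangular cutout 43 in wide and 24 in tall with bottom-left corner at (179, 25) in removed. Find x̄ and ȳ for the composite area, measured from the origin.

Part | A | x̄ᵢ | ȳᵢ | A·x̄ᵢ | A·ȳᵢ
plate | 18200.00 | 130.00 | 35.00 | 2366000.00 | 637000.00
hole 1 | -1809.56 | 151.00 | 37.00 | -273243.16 | -66953.62
hole 2 | -1032.00 | 200.50 | 37.00 | -206916.00 | -38184.00
Σ | 15358.44 |  |  | 1885840.84 | 531862.38
x̄ = 1885840.84 / 15358.44 = 122.79 in
ȳ = 531862.38 / 15358.44 = 34.63 in

x̄ = 122.79 in, ȳ = 34.63 in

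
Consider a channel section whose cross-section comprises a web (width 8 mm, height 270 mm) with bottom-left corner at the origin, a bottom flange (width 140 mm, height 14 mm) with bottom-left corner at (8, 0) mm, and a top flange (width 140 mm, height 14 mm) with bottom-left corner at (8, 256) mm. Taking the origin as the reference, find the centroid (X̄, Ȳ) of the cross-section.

web: A = 8 × 270 = 2160.00, centroid at (4.00, 135.00).
bottom flange: A = 140 × 14 = 1960.00, centroid at (78.00, 7.00).
top flange: A = 140 × 14 = 1960.00, centroid at (78.00, 263.00).
ΣA = 6080.00 mm², ΣAX̄ = 314400.00 mm³, ΣAȲ = 820800.00 mm³.
X̄ = 314400.00/6080.00 = 51.71 mm; Ȳ = 820800.00/6080.00 = 135.00 mm.

X̄ = 51.71 mm, Ȳ = 135.00 mm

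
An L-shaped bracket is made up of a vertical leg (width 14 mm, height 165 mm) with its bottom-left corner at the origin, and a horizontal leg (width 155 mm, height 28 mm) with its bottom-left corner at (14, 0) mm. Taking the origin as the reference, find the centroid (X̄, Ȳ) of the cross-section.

Part | A | x̄ᵢ | ȳᵢ | A·x̄ᵢ | A·ȳᵢ
vertical leg | 2310.00 | 7.00 | 82.50 | 16170.00 | 190575.00
horizontal leg | 4340.00 | 91.50 | 14.00 | 397110.00 | 60760.00
Σ | 6650.00 |  |  | 413280.00 | 251335.00
X̄ = 413280.00 / 6650.00 = 62.15 mm
Ȳ = 251335.00 / 6650.00 = 37.79 mm

X̄ = 62.15 mm, Ȳ = 37.79 mm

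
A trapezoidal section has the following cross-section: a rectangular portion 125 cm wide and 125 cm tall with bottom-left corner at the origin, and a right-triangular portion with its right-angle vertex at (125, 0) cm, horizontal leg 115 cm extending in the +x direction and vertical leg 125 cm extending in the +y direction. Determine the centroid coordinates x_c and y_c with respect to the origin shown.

rectangular portion: A = 125 × 125 = 15625.00, centroid at (62.50, 62.50).
triangular portion: A = ½·115·125 = 7187.50, centroid at (163.33, 41.67).
ΣA = 22812.50 cm², ΣAx_c = 2150520.83 cm³, ΣAy_c = 1276041.67 cm³.
x_c = 2150520.83/22812.50 = 94.27 cm; y_c = 1276041.67/22812.50 = 55.94 cm.

x_c = 94.27 cm, y_c = 55.94 cm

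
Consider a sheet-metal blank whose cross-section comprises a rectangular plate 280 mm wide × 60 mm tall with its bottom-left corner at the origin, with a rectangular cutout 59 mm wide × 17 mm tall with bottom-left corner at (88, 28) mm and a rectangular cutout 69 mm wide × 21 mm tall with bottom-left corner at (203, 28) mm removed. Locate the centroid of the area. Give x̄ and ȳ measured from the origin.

x̄ = 131.73 mm, ȳ = 28.69 mm

Part | A | x̄ᵢ | ȳᵢ | A·x̄ᵢ | A·ȳᵢ
plate | 16800.00 | 140.00 | 30.00 | 2352000.00 | 504000.00
hole 1 | -1003.00 | 117.50 | 36.50 | -117852.50 | -36609.50
hole 2 | -1449.00 | 237.50 | 38.50 | -344137.50 | -55786.50
Σ | 14348.00 |  |  | 1890010.00 | 411604.00
x̄ = 1890010.00 / 14348.00 = 131.73 mm
ȳ = 411604.00 / 14348.00 = 28.69 mm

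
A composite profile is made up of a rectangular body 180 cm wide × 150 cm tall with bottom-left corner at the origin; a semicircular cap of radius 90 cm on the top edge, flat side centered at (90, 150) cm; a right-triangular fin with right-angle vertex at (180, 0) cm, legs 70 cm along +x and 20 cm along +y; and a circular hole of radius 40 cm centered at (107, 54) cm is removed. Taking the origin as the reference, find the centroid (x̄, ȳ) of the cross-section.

x̄ = 89.83 cm, ȳ = 117.32 cm

rectangular body: A = 180 × 150 = 27000.00, centroid at (90.00, 75.00).
semicircular top: A = ½π·90² = 12723.45, centroid at (90.00, 188.20).
triangular fin: A = ½·70·20 = 700.00, centroid at (203.33, 6.67).
hole: A = −π·40² = -5026.55, centroid at (107.00, 54.00).
ΣA = 35396.90 cm², ΣAx̄ = 3179603.19 cm³, ΣAȳ = 4152750.60 cm³.
x̄ = 3179603.19/35396.90 = 89.83 cm; ȳ = 4152750.60/35396.90 = 117.32 cm.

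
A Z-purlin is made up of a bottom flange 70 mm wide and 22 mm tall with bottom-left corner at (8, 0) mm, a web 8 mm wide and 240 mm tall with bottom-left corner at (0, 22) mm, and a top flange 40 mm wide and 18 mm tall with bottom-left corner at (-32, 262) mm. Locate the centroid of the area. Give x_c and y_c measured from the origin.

Part | A | x̄ᵢ | ȳᵢ | A·x̄ᵢ | A·ȳᵢ
bottom flange | 1540.00 | 43.00 | 11.00 | 66220.00 | 16940.00
web | 1920.00 | 4.00 | 142.00 | 7680.00 | 272640.00
top flange | 720.00 | -12.00 | 271.00 | -8640.00 | 195120.00
Σ | 4180.00 |  |  | 65260.00 | 484700.00
x_c = 65260.00 / 4180.00 = 15.61 mm
y_c = 484700.00 / 4180.00 = 115.96 mm

x_c = 15.61 mm, y_c = 115.96 mm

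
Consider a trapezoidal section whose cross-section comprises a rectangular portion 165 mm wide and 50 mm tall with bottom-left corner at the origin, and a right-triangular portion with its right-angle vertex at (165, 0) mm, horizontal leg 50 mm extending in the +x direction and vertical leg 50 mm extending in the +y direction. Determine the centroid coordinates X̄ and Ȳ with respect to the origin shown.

rectangular portion: A = 165 × 50 = 8250.00, centroid at (82.50, 25.00).
triangular portion: A = ½·50·50 = 1250.00, centroid at (181.67, 16.67).
ΣA = 9500.00 mm²
ΣAX̄ = (8250.00)(82.50) + (1250.00)(181.67) = 907708.33 mm³
ΣAȲ = (8250.00)(25.00) + (1250.00)(16.67) = 227083.33 mm³
X̄ = 907708.33 / 9500.00 = 95.55 mm
Ȳ = 227083.33 / 9500.00 = 23.90 mm

X̄ = 95.55 mm, Ȳ = 23.90 mm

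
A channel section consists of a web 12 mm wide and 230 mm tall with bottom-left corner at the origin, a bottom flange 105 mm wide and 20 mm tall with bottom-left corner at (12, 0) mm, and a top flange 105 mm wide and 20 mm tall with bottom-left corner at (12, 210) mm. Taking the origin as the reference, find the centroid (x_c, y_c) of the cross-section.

x_c = 41.30 mm, y_c = 115.00 mm

web: A = 12 × 230 = 2760.00, centroid at (6.00, 115.00).
bottom flange: A = 105 × 20 = 2100.00, centroid at (64.50, 10.00).
top flange: A = 105 × 20 = 2100.00, centroid at (64.50, 220.00).
ΣA = 6960.00 mm²
ΣAx_c = (2760.00)(6.00) + (2100.00)(64.50) + (2100.00)(64.50) = 287460.00 mm³
ΣAy_c = (2760.00)(115.00) + (2100.00)(10.00) + (2100.00)(220.00) = 800400.00 mm³
x_c = 287460.00 / 6960.00 = 41.30 mm
y_c = 800400.00 / 6960.00 = 115.00 mm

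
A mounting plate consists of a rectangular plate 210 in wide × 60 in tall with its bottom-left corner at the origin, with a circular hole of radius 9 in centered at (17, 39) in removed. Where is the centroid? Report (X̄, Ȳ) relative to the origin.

plate: A = 210 × 60 = 12600.00, centroid at (105.00, 30.00).
hole: A = −π·9² = -254.47, centroid at (17.00, 39.00).
ΣA = 12345.53 in²
ΣAX̄ = (12600.00)(105.00) + (-254.47)(17.00) = 1318674.03 in³
ΣAȲ = (12600.00)(30.00) + (-254.47)(39.00) = 368075.71 in³
X̄ = 1318674.03 / 12345.53 = 106.81 in
Ȳ = 368075.71 / 12345.53 = 29.81 in

X̄ = 106.81 in, Ȳ = 29.81 in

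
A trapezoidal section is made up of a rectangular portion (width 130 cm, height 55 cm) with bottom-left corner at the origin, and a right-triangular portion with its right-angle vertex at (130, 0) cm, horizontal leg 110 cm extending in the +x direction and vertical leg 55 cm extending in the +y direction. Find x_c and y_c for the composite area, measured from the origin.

x_c = 95.23 cm, y_c = 24.77 cm

rectangular portion: A = 130 × 55 = 7150.00, centroid at (65.00, 27.50).
triangular portion: A = ½·110·55 = 3025.00, centroid at (166.67, 18.33).
ΣA = 10175.00 cm²
ΣAx_c = (7150.00)(65.00) + (3025.00)(166.67) = 968916.67 cm³
ΣAy_c = (7150.00)(27.50) + (3025.00)(18.33) = 252083.33 cm³
x_c = 968916.67 / 10175.00 = 95.23 cm
y_c = 252083.33 / 10175.00 = 24.77 cm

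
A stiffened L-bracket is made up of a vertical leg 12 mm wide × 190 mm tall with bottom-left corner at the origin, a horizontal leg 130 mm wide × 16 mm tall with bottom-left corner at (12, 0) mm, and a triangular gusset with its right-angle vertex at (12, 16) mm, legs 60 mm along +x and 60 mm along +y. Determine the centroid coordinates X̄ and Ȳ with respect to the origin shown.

X̄ = 37.57 mm, Ȳ = 48.38 mm

vertical leg: A = 12 × 190 = 2280.00, centroid at (6.00, 95.00).
horizontal leg: A = 130 × 16 = 2080.00, centroid at (77.00, 8.00).
gusset: A = ½·60·60 = 1800.00, centroid at (32.00, 36.00).
ΣA = 6160.00 mm²
ΣAX̄ = (2280.00)(6.00) + (2080.00)(77.00) + (1800.00)(32.00) = 231440.00 mm³
ΣAȲ = (2280.00)(95.00) + (2080.00)(8.00) + (1800.00)(36.00) = 298040.00 mm³
X̄ = 231440.00 / 6160.00 = 37.57 mm
Ȳ = 298040.00 / 6160.00 = 48.38 mm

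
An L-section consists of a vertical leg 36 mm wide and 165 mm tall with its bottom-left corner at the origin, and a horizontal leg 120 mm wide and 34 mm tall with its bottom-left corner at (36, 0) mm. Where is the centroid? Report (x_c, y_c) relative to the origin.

x_c = 49.76 mm, y_c = 55.83 mm

vertical leg: A = 36 × 165 = 5940.00, centroid at (18.00, 82.50).
horizontal leg: A = 120 × 34 = 4080.00, centroid at (96.00, 17.00).
ΣA = 10020.00 mm², ΣAx_c = 498600.00 mm³, ΣAy_c = 559410.00 mm³.
x_c = 498600.00/10020.00 = 49.76 mm; y_c = 559410.00/10020.00 = 55.83 mm.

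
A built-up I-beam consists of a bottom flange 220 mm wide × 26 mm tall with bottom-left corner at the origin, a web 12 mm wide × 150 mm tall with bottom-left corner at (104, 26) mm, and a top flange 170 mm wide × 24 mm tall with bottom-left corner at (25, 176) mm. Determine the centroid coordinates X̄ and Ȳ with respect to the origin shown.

X̄ = 110.00 mm, Ȳ = 88.21 mm

Part | A | x̄ᵢ | ȳᵢ | A·x̄ᵢ | A·ȳᵢ
bottom flange | 5720.00 | 110.00 | 13.00 | 629200.00 | 74360.00
web | 1800.00 | 110.00 | 101.00 | 198000.00 | 181800.00
top flange | 4080.00 | 110.00 | 188.00 | 448800.00 | 767040.00
Σ | 11600.00 |  |  | 1276000.00 | 1023200.00
X̄ = 1276000.00 / 11600.00 = 110.00 mm
Ȳ = 1023200.00 / 11600.00 = 88.21 mm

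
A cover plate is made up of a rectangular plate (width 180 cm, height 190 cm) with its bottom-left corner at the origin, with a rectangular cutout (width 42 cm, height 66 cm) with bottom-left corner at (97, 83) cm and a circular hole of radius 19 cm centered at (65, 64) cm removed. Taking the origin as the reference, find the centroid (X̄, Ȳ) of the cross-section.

plate: A = 180 × 190 = 34200.00, centroid at (90.00, 95.00).
hole 1: A = −(42 × 66) = -2772.00, centroid at (118.00, 116.00).
hole 2: A = −π·19² = -1134.11, centroid at (65.00, 64.00).
ΣA = 30293.89 cm²
ΣAX̄ = (34200.00)(90.00) + (-2772.00)(118.00) + (-1134.11)(65.00) = 2677186.53 cm³
ΣAȲ = (34200.00)(95.00) + (-2772.00)(116.00) + (-1134.11)(64.00) = 2854864.64 cm³
X̄ = 2677186.53 / 30293.89 = 88.37 cm
Ȳ = 2854864.64 / 30293.89 = 94.24 cm

X̄ = 88.37 cm, Ȳ = 94.24 cm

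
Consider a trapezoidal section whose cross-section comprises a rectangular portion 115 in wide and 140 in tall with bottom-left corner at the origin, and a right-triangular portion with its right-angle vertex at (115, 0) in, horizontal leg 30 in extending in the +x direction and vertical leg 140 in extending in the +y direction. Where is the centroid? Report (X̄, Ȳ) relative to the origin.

X̄ = 65.29 in, Ȳ = 67.31 in

rectangular portion: A = 115 × 140 = 16100.00, centroid at (57.50, 70.00).
triangular portion: A = ½·30·140 = 2100.00, centroid at (125.00, 46.67).
ΣA = 18200.00 in²
ΣAX̄ = (16100.00)(57.50) + (2100.00)(125.00) = 1188250.00 in³
ΣAȲ = (16100.00)(70.00) + (2100.00)(46.67) = 1225000.00 in³
X̄ = 1188250.00 / 18200.00 = 65.29 in
Ȳ = 1225000.00 / 18200.00 = 67.31 in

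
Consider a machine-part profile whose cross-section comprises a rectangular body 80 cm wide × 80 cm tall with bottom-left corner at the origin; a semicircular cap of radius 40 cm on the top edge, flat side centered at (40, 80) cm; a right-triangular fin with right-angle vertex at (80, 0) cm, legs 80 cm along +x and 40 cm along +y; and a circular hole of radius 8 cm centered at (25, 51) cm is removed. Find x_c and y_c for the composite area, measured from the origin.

Part | A | x̄ᵢ | ȳᵢ | A·x̄ᵢ | A·ȳᵢ
rectangular body | 6400.00 | 40.00 | 40.00 | 256000.00 | 256000.00
semicircular top | 2513.27 | 40.00 | 96.98 | 100530.96 | 243728.60
triangular fin | 1600.00 | 106.67 | 13.33 | 170666.67 | 21333.33
hole | -201.06 | 25.00 | 51.00 | -5026.55 | -10254.16
Σ | 10312.21 |  |  | 522171.08 | 510807.77
x_c = 522171.08 / 10312.21 = 50.64 cm
y_c = 510807.77 / 10312.21 = 49.53 cm

x_c = 50.64 cm, y_c = 49.53 cm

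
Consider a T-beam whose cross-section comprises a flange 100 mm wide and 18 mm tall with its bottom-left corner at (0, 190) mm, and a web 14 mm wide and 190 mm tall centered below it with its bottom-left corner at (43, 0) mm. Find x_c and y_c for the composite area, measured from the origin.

x_c = 50.00 mm, y_c = 136.97 mm

web: A = 14 × 190 = 2660.00, centroid at (50.00, 95.00).
flange: A = 100 × 18 = 1800.00, centroid at (50.00, 199.00).
ΣA = 4460.00 mm²
ΣAx_c = (2660.00)(50.00) + (1800.00)(50.00) = 223000.00 mm³
ΣAy_c = (2660.00)(95.00) + (1800.00)(199.00) = 610900.00 mm³
x_c = 223000.00 / 4460.00 = 50.00 mm
y_c = 610900.00 / 4460.00 = 136.97 mm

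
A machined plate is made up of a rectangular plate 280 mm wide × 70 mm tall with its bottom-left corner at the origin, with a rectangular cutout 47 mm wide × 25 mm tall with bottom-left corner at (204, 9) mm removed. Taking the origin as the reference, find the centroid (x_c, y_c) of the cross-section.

x_c = 134.42 mm, y_c = 35.86 mm

Part | A | x̄ᵢ | ȳᵢ | A·x̄ᵢ | A·ȳᵢ
plate | 19600.00 | 140.00 | 35.00 | 2744000.00 | 686000.00
hole | -1175.00 | 227.50 | 21.50 | -267312.50 | -25262.50
Σ | 18425.00 |  |  | 2476687.50 | 660737.50
x_c = 2476687.50 / 18425.00 = 134.42 mm
y_c = 660737.50 / 18425.00 = 35.86 mm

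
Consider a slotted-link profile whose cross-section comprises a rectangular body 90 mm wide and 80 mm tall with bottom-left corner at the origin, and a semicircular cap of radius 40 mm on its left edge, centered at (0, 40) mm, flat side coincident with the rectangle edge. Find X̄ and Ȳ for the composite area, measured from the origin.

rectangular body: A = 90 × 80 = 7200.00, centroid at (45.00, 40.00).
semicircular end: A = ½π·40² = 2513.27, centroid at (-16.98, 40.00).
ΣA = 9713.27 mm², ΣAX̄ = 281333.33 mm³, ΣAȲ = 388530.96 mm³.
X̄ = 281333.33/9713.27 = 28.96 mm; Ȳ = 388530.96/9713.27 = 40.00 mm.

X̄ = 28.96 mm, Ȳ = 40.00 mm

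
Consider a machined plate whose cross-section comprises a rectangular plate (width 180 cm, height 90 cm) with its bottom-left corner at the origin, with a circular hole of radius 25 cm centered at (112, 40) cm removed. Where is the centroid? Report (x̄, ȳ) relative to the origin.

plate: A = 180 × 90 = 16200.00, centroid at (90.00, 45.00).
hole: A = −π·25² = -1963.50, centroid at (112.00, 40.00).
ΣA = 14236.50 cm²
ΣAx̄ = (16200.00)(90.00) + (-1963.50)(112.00) = 1238088.51 cm³
ΣAȳ = (16200.00)(45.00) + (-1963.50)(40.00) = 650460.18 cm³
x̄ = 1238088.51 / 14236.50 = 86.97 cm
ȳ = 650460.18 / 14236.50 = 45.69 cm

x̄ = 86.97 cm, ȳ = 45.69 cm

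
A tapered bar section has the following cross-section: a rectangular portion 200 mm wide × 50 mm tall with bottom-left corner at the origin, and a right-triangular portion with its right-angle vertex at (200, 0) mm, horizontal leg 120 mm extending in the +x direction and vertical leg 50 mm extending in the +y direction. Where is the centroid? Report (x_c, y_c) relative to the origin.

rectangular portion: A = 200 × 50 = 10000.00, centroid at (100.00, 25.00).
triangular portion: A = ½·120·50 = 3000.00, centroid at (240.00, 16.67).
ΣA = 13000.00 mm², ΣAx_c = 1720000.00 mm³, ΣAy_c = 300000.00 mm³.
x_c = 1720000.00/13000.00 = 132.31 mm; y_c = 300000.00/13000.00 = 23.08 mm.

x_c = 132.31 mm, y_c = 23.08 mm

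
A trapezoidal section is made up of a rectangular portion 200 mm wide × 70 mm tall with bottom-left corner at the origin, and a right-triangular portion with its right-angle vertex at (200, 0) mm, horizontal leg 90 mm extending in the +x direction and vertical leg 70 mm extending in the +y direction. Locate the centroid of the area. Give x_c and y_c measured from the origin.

rectangular portion: A = 200 × 70 = 14000.00, centroid at (100.00, 35.00).
triangular portion: A = ½·90·70 = 3150.00, centroid at (230.00, 23.33).
ΣA = 17150.00 mm², ΣAx_c = 2124500.00 mm³, ΣAy_c = 563500.00 mm³.
x_c = 2124500.00/17150.00 = 123.88 mm; y_c = 563500.00/17150.00 = 32.86 mm.

x_c = 123.88 mm, y_c = 32.86 mm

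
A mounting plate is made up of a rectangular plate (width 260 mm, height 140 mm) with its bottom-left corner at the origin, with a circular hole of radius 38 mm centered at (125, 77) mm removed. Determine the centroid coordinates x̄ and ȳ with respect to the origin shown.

x̄ = 130.71 mm, ȳ = 69.00 mm

Part | A | x̄ᵢ | ȳᵢ | A·x̄ᵢ | A·ȳᵢ
plate | 36400.00 | 130.00 | 70.00 | 4732000.00 | 2548000.00
hole | -4536.46 | 125.00 | 77.00 | -567057.47 | -349307.40
Σ | 31863.54 |  |  | 4164942.53 | 2198692.60
x̄ = 4164942.53 / 31863.54 = 130.71 mm
ȳ = 2198692.60 / 31863.54 = 69.00 mm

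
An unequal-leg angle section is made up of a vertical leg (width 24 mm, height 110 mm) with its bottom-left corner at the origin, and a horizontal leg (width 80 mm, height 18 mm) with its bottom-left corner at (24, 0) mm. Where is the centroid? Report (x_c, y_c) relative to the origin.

vertical leg: A = 24 × 110 = 2640.00, centroid at (12.00, 55.00).
horizontal leg: A = 80 × 18 = 1440.00, centroid at (64.00, 9.00).
ΣA = 4080.00 mm², ΣAx_c = 123840.00 mm³, ΣAy_c = 158160.00 mm³.
x_c = 123840.00/4080.00 = 30.35 mm; y_c = 158160.00/4080.00 = 38.76 mm.

x_c = 30.35 mm, y_c = 38.76 mm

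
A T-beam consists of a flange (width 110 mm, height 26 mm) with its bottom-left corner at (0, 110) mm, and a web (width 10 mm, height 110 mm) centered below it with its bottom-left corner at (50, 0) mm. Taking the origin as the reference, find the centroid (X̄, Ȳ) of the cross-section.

X̄ = 55.00 mm, Ȳ = 104.11 mm

Part | A | x̄ᵢ | ȳᵢ | A·x̄ᵢ | A·ȳᵢ
web | 1100.00 | 55.00 | 55.00 | 60500.00 | 60500.00
flange | 2860.00 | 55.00 | 123.00 | 157300.00 | 351780.00
Σ | 3960.00 |  |  | 217800.00 | 412280.00
X̄ = 217800.00 / 3960.00 = 55.00 mm
Ȳ = 412280.00 / 3960.00 = 104.11 mm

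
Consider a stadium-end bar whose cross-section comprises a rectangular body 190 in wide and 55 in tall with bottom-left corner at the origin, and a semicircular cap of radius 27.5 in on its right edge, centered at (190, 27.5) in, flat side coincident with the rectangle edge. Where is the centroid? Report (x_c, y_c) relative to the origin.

x_c = 105.89 in, y_c = 27.50 in

rectangular body: A = 190 × 55 = 10450.00, centroid at (95.00, 27.50).
semicircular end: A = ½π·27.5² = 1187.91, centroid at (201.67, 27.50).
ΣA = 11637.91 in²
ΣAx_c = (10450.00)(95.00) + (1187.91)(201.67) = 1232318.38 in³
ΣAy_c = (10450.00)(27.50) + (1187.91)(27.50) = 320042.65 in³
x_c = 1232318.38 / 11637.91 = 105.89 in
y_c = 320042.65 / 11637.91 = 27.50 in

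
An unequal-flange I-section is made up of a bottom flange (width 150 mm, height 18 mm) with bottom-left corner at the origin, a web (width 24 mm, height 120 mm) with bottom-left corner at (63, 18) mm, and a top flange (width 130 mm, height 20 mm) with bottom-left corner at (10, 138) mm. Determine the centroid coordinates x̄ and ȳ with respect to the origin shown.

bottom flange: A = 150 × 18 = 2700.00, centroid at (75.00, 9.00).
web: A = 24 × 120 = 2880.00, centroid at (75.00, 78.00).
top flange: A = 130 × 20 = 2600.00, centroid at (75.00, 148.00).
ΣA = 8180.00 mm², ΣAx̄ = 613500.00 mm³, ΣAȳ = 633740.00 mm³.
x̄ = 613500.00/8180.00 = 75.00 mm; ȳ = 633740.00/8180.00 = 77.47 mm.

x̄ = 75.00 mm, ȳ = 77.47 mm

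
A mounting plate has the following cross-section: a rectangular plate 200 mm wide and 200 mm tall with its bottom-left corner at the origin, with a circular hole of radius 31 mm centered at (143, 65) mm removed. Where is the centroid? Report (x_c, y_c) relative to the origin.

Part | A | x̄ᵢ | ȳᵢ | A·x̄ᵢ | A·ȳᵢ
plate | 40000.00 | 100.00 | 100.00 | 4000000.00 | 4000000.00
hole | -3019.07 | 143.00 | 65.00 | -431727.09 | -196239.59
Σ | 36980.93 |  |  | 3568272.91 | 3803760.41
x_c = 3568272.91 / 36980.93 = 96.49 mm
y_c = 3803760.41 / 36980.93 = 102.86 mm

x_c = 96.49 mm, y_c = 102.86 mm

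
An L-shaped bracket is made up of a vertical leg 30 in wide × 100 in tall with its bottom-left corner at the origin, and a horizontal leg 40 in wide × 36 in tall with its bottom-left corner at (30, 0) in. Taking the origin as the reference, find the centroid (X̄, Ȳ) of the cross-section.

X̄ = 26.35 in, Ȳ = 39.62 in

vertical leg: A = 30 × 100 = 3000.00, centroid at (15.00, 50.00).
horizontal leg: A = 40 × 36 = 1440.00, centroid at (50.00, 18.00).
ΣA = 4440.00 in²
ΣAX̄ = (3000.00)(15.00) + (1440.00)(50.00) = 117000.00 in³
ΣAȲ = (3000.00)(50.00) + (1440.00)(18.00) = 175920.00 in³
X̄ = 117000.00 / 4440.00 = 26.35 in
Ȳ = 175920.00 / 4440.00 = 39.62 in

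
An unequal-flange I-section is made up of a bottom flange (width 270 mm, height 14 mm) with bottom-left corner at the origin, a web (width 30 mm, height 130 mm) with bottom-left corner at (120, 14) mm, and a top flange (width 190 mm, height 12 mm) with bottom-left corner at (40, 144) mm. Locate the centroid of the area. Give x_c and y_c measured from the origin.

Part | A | x̄ᵢ | ȳᵢ | A·x̄ᵢ | A·ȳᵢ
bottom flange | 3780.00 | 135.00 | 7.00 | 510300.00 | 26460.00
web | 3900.00 | 135.00 | 79.00 | 526500.00 | 308100.00
top flange | 2280.00 | 135.00 | 150.00 | 307800.00 | 342000.00
Σ | 9960.00 |  |  | 1344600.00 | 676560.00
x_c = 1344600.00 / 9960.00 = 135.00 mm
y_c = 676560.00 / 9960.00 = 67.93 mm

x_c = 135.00 mm, y_c = 67.93 mm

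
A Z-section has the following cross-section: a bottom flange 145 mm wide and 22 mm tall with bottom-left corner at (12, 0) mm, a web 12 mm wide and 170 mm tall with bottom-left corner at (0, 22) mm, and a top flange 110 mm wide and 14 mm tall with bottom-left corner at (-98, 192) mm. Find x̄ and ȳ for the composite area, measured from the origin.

x̄ = 31.84 mm, ȳ = 82.69 mm

bottom flange: A = 145 × 22 = 3190.00, centroid at (84.50, 11.00).
web: A = 12 × 170 = 2040.00, centroid at (6.00, 107.00).
top flange: A = 110 × 14 = 1540.00, centroid at (-43.00, 199.00).
ΣA = 6770.00 mm², ΣAx̄ = 215575.00 mm³, ΣAȳ = 559830.00 mm³.
x̄ = 215575.00/6770.00 = 31.84 mm; ȳ = 559830.00/6770.00 = 82.69 mm.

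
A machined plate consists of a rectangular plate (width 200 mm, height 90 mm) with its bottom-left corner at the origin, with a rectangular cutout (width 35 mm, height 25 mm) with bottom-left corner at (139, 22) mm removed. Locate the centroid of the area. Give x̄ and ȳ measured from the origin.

plate: A = 200 × 90 = 18000.00, centroid at (100.00, 45.00).
hole: A = −(35 × 25) = -875.00, centroid at (156.50, 34.50).
ΣA = 17125.00 mm², ΣAx̄ = 1663062.50 mm³, ΣAȳ = 779812.50 mm³.
x̄ = 1663062.50/17125.00 = 97.11 mm; ȳ = 779812.50/17125.00 = 45.54 mm.

x̄ = 97.11 mm, ȳ = 45.54 mm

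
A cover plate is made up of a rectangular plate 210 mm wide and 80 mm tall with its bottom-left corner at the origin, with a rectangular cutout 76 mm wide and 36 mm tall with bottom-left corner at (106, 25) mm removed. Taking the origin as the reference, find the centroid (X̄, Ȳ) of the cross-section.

X̄ = 97.41 mm, Ȳ = 39.42 mm

Part | A | x̄ᵢ | ȳᵢ | A·x̄ᵢ | A·ȳᵢ
plate | 16800.00 | 105.00 | 40.00 | 1764000.00 | 672000.00
hole | -2736.00 | 144.00 | 43.00 | -393984.00 | -117648.00
Σ | 14064.00 |  |  | 1370016.00 | 554352.00
X̄ = 1370016.00 / 14064.00 = 97.41 mm
Ȳ = 554352.00 / 14064.00 = 39.42 mm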